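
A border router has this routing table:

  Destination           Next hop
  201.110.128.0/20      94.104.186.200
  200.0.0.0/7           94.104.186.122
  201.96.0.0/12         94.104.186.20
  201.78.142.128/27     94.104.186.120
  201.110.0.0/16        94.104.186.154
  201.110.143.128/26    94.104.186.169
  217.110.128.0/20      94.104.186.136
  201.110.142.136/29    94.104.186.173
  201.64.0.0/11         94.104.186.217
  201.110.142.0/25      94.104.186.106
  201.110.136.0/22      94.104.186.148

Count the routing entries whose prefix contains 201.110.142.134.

4

Prefixes containing 201.110.142.134:
  200.0.0.0/7 (200.0.0.0 - 201.255.255.255)
  201.96.0.0/12 (201.96.0.0 - 201.111.255.255)
  201.110.0.0/16 (201.110.0.0 - 201.110.255.255)
  201.110.128.0/20 (201.110.128.0 - 201.110.143.255)
Total matching entries: 4.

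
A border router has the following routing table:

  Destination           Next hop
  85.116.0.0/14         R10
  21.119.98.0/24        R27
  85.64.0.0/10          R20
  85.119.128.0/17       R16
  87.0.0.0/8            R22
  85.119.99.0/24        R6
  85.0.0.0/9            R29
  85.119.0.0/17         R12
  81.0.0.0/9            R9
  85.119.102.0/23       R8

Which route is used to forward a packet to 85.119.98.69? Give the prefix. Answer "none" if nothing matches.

Entries matching 85.119.98.69:
  85.0.0.0/9 (85.0.0.0 - 85.127.255.255)
  85.64.0.0/10 (85.64.0.0 - 85.127.255.255)
  85.116.0.0/14 (85.116.0.0 - 85.119.255.255)
  85.119.0.0/17 (85.119.0.0 - 85.119.127.255)
Most specific is 85.119.0.0/17.

85.119.0.0/17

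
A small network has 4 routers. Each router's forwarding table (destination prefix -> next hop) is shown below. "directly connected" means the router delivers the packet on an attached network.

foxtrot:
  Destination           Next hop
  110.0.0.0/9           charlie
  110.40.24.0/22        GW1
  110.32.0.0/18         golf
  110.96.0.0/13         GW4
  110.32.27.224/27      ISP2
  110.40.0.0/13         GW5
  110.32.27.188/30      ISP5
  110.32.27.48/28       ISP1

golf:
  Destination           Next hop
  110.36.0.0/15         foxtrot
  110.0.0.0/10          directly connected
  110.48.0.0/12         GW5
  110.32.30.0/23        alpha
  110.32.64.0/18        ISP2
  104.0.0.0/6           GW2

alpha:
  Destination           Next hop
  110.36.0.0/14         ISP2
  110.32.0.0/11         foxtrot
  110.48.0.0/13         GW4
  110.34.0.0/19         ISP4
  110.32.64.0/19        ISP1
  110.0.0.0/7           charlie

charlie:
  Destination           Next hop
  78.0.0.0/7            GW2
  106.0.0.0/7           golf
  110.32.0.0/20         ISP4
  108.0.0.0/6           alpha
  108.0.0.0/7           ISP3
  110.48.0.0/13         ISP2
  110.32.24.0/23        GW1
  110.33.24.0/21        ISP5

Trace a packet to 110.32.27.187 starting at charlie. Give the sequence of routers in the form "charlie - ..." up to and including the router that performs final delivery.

At charlie: longest match for 110.32.27.187 is 108.0.0.0/6 -> alpha
At alpha: longest match for 110.32.27.187 is 110.32.0.0/11 -> foxtrot
At foxtrot: longest match for 110.32.27.187 is 110.32.0.0/18 -> golf
At golf: longest match for 110.32.27.187 is 110.0.0.0/10 -> directly connected

charlie - alpha - foxtrot - golf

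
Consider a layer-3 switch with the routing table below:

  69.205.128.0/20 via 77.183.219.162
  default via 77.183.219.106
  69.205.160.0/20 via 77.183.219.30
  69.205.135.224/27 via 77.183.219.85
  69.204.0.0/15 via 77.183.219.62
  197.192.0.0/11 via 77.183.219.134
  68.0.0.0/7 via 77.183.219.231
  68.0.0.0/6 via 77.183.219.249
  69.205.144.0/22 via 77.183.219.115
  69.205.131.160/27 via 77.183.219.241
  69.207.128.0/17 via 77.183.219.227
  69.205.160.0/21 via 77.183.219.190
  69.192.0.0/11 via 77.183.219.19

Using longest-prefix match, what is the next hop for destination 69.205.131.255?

77.183.219.162

Routes whose prefix contains 69.205.131.255:
  0.0.0.0/0 (default, matches everything) -> 77.183.219.106
  68.0.0.0/6 (68.0.0.0 - 71.255.255.255) -> 77.183.219.249
  68.0.0.0/7 (68.0.0.0 - 69.255.255.255) -> 77.183.219.231
  69.192.0.0/11 (69.192.0.0 - 69.223.255.255) -> 77.183.219.19
  69.204.0.0/15 (69.204.0.0 - 69.205.255.255) -> 77.183.219.62
  69.205.128.0/20 (69.205.128.0 - 69.205.143.255) -> 77.183.219.162
More-specific entries that do NOT match:
  69.205.135.224/27 (69.205.135.224 - 69.205.135.255) does not contain 69.205.131.255
  69.205.131.160/27 (69.205.131.160 - 69.205.131.191) does not contain 69.205.131.255
  69.205.144.0/22 (69.205.144.0 - 69.205.147.255) does not contain 69.205.131.255
  69.205.160.0/21 (69.205.160.0 - 69.205.167.255) does not contain 69.205.131.255
Longest matching prefix is /20 -> next hop 77.183.219.162.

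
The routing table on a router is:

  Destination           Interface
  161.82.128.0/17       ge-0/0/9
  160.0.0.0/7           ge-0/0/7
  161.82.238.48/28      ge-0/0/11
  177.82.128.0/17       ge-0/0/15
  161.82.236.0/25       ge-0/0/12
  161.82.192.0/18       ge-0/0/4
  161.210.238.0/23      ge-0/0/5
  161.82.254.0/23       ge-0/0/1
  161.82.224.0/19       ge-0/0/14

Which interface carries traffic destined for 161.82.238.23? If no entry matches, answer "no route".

Routes whose prefix contains 161.82.238.23:
  160.0.0.0/7 (160.0.0.0 - 161.255.255.255) -> ge-0/0/7
  161.82.128.0/17 (161.82.128.0 - 161.82.255.255) -> ge-0/0/9
  161.82.192.0/18 (161.82.192.0 - 161.82.255.255) -> ge-0/0/4
  161.82.224.0/19 (161.82.224.0 - 161.82.255.255) -> ge-0/0/14
More-specific entries that do NOT match:
  161.82.238.48/28 (161.82.238.48 - 161.82.238.63) does not contain 161.82.238.23
  161.82.236.0/25 (161.82.236.0 - 161.82.236.127) does not contain 161.82.238.23
  161.210.238.0/23 (161.210.238.0 - 161.210.239.255) does not contain 161.82.238.23
  161.82.254.0/23 (161.82.254.0 - 161.82.255.255) does not contain 161.82.238.23
Longest matching prefix is /19 -> interface ge-0/0/14.

ge-0/0/14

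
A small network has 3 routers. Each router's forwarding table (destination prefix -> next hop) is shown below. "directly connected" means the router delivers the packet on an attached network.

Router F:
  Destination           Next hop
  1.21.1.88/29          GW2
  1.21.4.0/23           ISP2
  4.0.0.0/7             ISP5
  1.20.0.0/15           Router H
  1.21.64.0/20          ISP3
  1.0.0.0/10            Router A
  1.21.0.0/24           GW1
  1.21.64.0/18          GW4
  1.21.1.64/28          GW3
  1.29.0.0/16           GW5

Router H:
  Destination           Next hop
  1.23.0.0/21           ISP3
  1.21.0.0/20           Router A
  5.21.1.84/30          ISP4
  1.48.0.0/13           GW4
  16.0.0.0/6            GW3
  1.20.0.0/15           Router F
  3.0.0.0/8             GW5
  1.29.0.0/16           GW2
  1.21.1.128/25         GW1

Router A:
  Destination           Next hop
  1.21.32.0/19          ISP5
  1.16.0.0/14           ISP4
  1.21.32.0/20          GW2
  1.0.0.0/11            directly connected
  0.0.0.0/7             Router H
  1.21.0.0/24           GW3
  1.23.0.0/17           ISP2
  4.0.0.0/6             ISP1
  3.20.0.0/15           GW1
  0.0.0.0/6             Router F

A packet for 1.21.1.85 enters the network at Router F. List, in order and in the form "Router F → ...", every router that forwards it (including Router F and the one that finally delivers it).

Router F → Router H → Router A

At Router F: longest match for 1.21.1.85 is 1.20.0.0/15 -> Router H
At Router H: longest match for 1.21.1.85 is 1.21.0.0/20 -> Router A
At Router A: longest match for 1.21.1.85 is 1.0.0.0/11 -> directly connected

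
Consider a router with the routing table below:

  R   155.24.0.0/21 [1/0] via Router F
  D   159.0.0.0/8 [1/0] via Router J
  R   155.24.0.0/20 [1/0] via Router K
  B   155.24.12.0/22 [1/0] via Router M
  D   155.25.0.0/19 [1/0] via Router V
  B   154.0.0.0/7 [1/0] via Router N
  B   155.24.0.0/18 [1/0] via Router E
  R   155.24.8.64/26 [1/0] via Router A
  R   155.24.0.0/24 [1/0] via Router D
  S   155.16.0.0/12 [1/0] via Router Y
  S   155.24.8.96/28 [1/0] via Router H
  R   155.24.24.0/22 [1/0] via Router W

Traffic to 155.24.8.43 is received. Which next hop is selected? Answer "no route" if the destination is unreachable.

Router K

Routes whose prefix contains 155.24.8.43:
  154.0.0.0/7 (154.0.0.0 - 155.255.255.255) -> Router N
  155.16.0.0/12 (155.16.0.0 - 155.31.255.255) -> Router Y
  155.24.0.0/18 (155.24.0.0 - 155.24.63.255) -> Router E
  155.24.0.0/20 (155.24.0.0 - 155.24.15.255) -> Router K
More-specific entries that do NOT match:
  155.24.8.96/28 (155.24.8.96 - 155.24.8.111) does not contain 155.24.8.43
  155.24.8.64/26 (155.24.8.64 - 155.24.8.127) does not contain 155.24.8.43
  155.24.0.0/24 (155.24.0.0 - 155.24.0.255) does not contain 155.24.8.43
  155.24.12.0/22 (155.24.12.0 - 155.24.15.255) does not contain 155.24.8.43
  155.24.24.0/22 (155.24.24.0 - 155.24.27.255) does not contain 155.24.8.43
  155.24.0.0/21 (155.24.0.0 - 155.24.7.255) does not contain 155.24.8.43
Longest matching prefix is /20 -> next hop Router K.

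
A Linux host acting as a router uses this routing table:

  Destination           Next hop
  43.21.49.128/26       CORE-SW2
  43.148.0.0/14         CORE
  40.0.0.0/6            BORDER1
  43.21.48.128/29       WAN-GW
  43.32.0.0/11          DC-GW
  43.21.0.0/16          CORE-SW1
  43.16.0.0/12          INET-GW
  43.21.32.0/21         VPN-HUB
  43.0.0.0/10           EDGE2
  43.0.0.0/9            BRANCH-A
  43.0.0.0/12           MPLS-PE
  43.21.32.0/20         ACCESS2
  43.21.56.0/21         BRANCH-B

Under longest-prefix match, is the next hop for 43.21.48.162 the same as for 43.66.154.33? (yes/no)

43.21.48.162: longest match 43.21.0.0/16 -> CORE-SW1
43.66.154.33: longest match 43.0.0.0/9 -> BRANCH-A

no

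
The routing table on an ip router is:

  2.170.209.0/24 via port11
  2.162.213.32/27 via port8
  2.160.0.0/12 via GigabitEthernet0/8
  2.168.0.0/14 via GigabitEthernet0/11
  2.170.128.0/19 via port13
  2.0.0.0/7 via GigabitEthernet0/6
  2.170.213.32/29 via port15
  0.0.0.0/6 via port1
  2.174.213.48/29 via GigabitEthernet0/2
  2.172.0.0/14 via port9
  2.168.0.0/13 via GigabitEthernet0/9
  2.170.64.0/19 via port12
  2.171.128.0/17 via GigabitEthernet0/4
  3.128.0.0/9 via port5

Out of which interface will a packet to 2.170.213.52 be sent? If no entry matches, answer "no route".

GigabitEthernet0/11

Routes whose prefix contains 2.170.213.52:
  0.0.0.0/6 (0.0.0.0 - 3.255.255.255) -> port1
  2.0.0.0/7 (2.0.0.0 - 3.255.255.255) -> GigabitEthernet0/6
  2.160.0.0/12 (2.160.0.0 - 2.175.255.255) -> GigabitEthernet0/8
  2.168.0.0/13 (2.168.0.0 - 2.175.255.255) -> GigabitEthernet0/9
  2.168.0.0/14 (2.168.0.0 - 2.171.255.255) -> GigabitEthernet0/11
More-specific entries that do NOT match:
  2.170.213.32/29 (2.170.213.32 - 2.170.213.39) does not contain 2.170.213.52
  2.174.213.48/29 (2.174.213.48 - 2.174.213.55) does not contain 2.170.213.52
  2.162.213.32/27 (2.162.213.32 - 2.162.213.63) does not contain 2.170.213.52
  2.170.209.0/24 (2.170.209.0 - 2.170.209.255) does not contain 2.170.213.52
  2.170.128.0/19 (2.170.128.0 - 2.170.159.255) does not contain 2.170.213.52
  2.170.64.0/19 (2.170.64.0 - 2.170.95.255) does not contain 2.170.213.52
  2.171.128.0/17 (2.171.128.0 - 2.171.255.255) does not contain 2.170.213.52
Longest matching prefix is /14 -> interface GigabitEthernet0/11.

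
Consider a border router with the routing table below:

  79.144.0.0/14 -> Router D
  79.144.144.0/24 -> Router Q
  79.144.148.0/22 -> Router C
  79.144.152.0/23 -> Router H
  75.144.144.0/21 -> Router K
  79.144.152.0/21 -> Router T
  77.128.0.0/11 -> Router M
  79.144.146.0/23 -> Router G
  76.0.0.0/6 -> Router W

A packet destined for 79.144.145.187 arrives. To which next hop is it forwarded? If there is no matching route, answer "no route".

Router D

Routes whose prefix contains 79.144.145.187:
  76.0.0.0/6 (76.0.0.0 - 79.255.255.255) -> Router W
  79.144.0.0/14 (79.144.0.0 - 79.147.255.255) -> Router D
More-specific entries that do NOT match:
  79.144.144.0/24 (79.144.144.0 - 79.144.144.255) does not contain 79.144.145.187
  79.144.152.0/23 (79.144.152.0 - 79.144.153.255) does not contain 79.144.145.187
  79.144.146.0/23 (79.144.146.0 - 79.144.147.255) does not contain 79.144.145.187
  79.144.148.0/22 (79.144.148.0 - 79.144.151.255) does not contain 79.144.145.187
  75.144.144.0/21 (75.144.144.0 - 75.144.151.255) does not contain 79.144.145.187
  79.144.152.0/21 (79.144.152.0 - 79.144.159.255) does not contain 79.144.145.187
Longest matching prefix is /14 -> next hop Router D.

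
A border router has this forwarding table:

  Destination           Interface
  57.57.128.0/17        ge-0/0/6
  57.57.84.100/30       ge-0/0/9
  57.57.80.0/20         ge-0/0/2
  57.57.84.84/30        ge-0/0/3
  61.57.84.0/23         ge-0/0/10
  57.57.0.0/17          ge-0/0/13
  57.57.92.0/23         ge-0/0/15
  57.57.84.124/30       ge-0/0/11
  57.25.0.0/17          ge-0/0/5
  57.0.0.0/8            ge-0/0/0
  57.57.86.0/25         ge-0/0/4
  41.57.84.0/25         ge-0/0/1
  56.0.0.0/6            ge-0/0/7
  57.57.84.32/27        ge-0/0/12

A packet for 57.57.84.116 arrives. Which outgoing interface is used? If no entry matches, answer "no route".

ge-0/0/2

Routes whose prefix contains 57.57.84.116:
  56.0.0.0/6 (56.0.0.0 - 59.255.255.255) -> ge-0/0/7
  57.0.0.0/8 (57.0.0.0 - 57.255.255.255) -> ge-0/0/0
  57.57.0.0/17 (57.57.0.0 - 57.57.127.255) -> ge-0/0/13
  57.57.80.0/20 (57.57.80.0 - 57.57.95.255) -> ge-0/0/2
More-specific entries that do NOT match:
  57.57.84.100/30 (57.57.84.100 - 57.57.84.103) does not contain 57.57.84.116
  57.57.84.84/30 (57.57.84.84 - 57.57.84.87) does not contain 57.57.84.116
  57.57.84.124/30 (57.57.84.124 - 57.57.84.127) does not contain 57.57.84.116
  57.57.84.32/27 (57.57.84.32 - 57.57.84.63) does not contain 57.57.84.116
  57.57.86.0/25 (57.57.86.0 - 57.57.86.127) does not contain 57.57.84.116
  41.57.84.0/25 (41.57.84.0 - 41.57.84.127) does not contain 57.57.84.116
  61.57.84.0/23 (61.57.84.0 - 61.57.85.255) does not contain 57.57.84.116
  57.57.92.0/23 (57.57.92.0 - 57.57.93.255) does not contain 57.57.84.116
Longest matching prefix is /20 -> interface ge-0/0/2.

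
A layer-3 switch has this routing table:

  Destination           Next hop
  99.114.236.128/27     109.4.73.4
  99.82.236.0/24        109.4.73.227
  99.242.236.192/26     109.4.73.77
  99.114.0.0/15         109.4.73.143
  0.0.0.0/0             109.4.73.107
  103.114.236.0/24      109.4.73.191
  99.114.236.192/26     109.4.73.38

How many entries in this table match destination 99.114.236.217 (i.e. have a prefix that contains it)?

3

Prefixes containing 99.114.236.217:
  0.0.0.0/0 (default, matches everything)
  99.114.0.0/15 (99.114.0.0 - 99.115.255.255)
  99.114.236.192/26 (99.114.236.192 - 99.114.236.255)
Total matching entries: 3.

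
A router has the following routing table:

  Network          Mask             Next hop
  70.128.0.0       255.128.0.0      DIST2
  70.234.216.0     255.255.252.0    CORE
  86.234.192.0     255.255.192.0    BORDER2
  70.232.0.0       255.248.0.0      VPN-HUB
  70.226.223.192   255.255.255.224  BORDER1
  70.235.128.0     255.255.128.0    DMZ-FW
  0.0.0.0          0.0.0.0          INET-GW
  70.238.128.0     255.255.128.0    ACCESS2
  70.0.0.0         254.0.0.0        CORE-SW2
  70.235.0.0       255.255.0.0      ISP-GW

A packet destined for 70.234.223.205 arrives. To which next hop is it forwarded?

Routes whose prefix contains 70.234.223.205:
  0.0.0.0/0 (default, matches everything) -> INET-GW
  70.0.0.0/7 (70.0.0.0 - 71.255.255.255) -> CORE-SW2
  70.128.0.0/9 (70.128.0.0 - 70.255.255.255) -> DIST2
  70.232.0.0/13 (70.232.0.0 - 70.239.255.255) -> VPN-HUB
More-specific entries that do NOT match:
  70.226.223.192/27 (70.226.223.192 - 70.226.223.223) does not contain 70.234.223.205
  70.234.216.0/22 (70.234.216.0 - 70.234.219.255) does not contain 70.234.223.205
  86.234.192.0/18 (86.234.192.0 - 86.234.255.255) does not contain 70.234.223.205
  70.235.128.0/17 (70.235.128.0 - 70.235.255.255) does not contain 70.234.223.205
  70.238.128.0/17 (70.238.128.0 - 70.238.255.255) does not contain 70.234.223.205
  70.235.0.0/16 (70.235.0.0 - 70.235.255.255) does not contain 70.234.223.205
Longest matching prefix is /13 -> next hop VPN-HUB.

VPN-HUB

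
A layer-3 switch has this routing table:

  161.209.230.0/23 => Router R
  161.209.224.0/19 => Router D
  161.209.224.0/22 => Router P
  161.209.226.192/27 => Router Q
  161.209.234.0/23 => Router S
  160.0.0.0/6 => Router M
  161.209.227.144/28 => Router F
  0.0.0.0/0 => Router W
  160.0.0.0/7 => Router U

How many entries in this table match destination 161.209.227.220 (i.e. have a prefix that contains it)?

5

Prefixes containing 161.209.227.220:
  0.0.0.0/0 (default, matches everything)
  160.0.0.0/6 (160.0.0.0 - 163.255.255.255)
  160.0.0.0/7 (160.0.0.0 - 161.255.255.255)
  161.209.224.0/19 (161.209.224.0 - 161.209.255.255)
  161.209.224.0/22 (161.209.224.0 - 161.209.227.255)
Total matching entries: 5.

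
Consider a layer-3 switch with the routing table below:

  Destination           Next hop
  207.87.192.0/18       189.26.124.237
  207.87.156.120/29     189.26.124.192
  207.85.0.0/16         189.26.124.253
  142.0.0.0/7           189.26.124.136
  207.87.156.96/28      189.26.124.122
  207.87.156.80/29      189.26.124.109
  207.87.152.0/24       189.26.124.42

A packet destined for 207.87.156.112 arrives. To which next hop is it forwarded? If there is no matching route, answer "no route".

No entry's prefix contains 207.87.156.112; there is no default route.

no route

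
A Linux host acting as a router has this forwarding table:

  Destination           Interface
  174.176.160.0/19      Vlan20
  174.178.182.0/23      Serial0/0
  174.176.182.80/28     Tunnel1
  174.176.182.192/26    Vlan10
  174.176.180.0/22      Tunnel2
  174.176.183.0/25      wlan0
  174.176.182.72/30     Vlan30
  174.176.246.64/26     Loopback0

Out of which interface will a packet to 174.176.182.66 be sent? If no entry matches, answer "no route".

Routes whose prefix contains 174.176.182.66:
  174.176.160.0/19 (174.176.160.0 - 174.176.191.255) -> Vlan20
  174.176.180.0/22 (174.176.180.0 - 174.176.183.255) -> Tunnel2
More-specific entries that do NOT match:
  174.176.182.72/30 (174.176.182.72 - 174.176.182.75) does not contain 174.176.182.66
  174.176.182.80/28 (174.176.182.80 - 174.176.182.95) does not contain 174.176.182.66
  174.176.182.192/26 (174.176.182.192 - 174.176.182.255) does not contain 174.176.182.66
  174.176.246.64/26 (174.176.246.64 - 174.176.246.127) does not contain 174.176.182.66
  174.176.183.0/25 (174.176.183.0 - 174.176.183.127) does not contain 174.176.182.66
  174.178.182.0/23 (174.178.182.0 - 174.178.183.255) does not contain 174.176.182.66
Longest matching prefix is /22 -> interface Tunnel2.

Tunnel2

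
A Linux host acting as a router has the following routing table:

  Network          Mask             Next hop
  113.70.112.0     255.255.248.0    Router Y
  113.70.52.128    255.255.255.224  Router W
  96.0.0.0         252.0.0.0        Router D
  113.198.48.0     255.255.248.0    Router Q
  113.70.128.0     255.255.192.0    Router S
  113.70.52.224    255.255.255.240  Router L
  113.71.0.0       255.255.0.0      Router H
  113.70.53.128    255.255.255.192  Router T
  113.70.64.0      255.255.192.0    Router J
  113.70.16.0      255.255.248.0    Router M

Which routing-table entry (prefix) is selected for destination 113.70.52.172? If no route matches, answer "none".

none

113.70.52.172 is outside every listed prefix and there is no default route.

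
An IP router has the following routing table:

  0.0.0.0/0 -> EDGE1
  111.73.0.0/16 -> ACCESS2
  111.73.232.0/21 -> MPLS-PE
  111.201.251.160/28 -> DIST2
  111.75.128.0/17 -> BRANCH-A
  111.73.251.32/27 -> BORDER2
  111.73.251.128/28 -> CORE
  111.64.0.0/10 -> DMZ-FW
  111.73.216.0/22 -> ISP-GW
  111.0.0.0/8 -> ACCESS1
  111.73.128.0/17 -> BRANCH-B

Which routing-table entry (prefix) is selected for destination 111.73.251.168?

Entries matching 111.73.251.168:
  0.0.0.0/0 (default, matches everything)
  111.0.0.0/8 (111.0.0.0 - 111.255.255.255)
  111.64.0.0/10 (111.64.0.0 - 111.127.255.255)
  111.73.0.0/16 (111.73.0.0 - 111.73.255.255)
  111.73.128.0/17 (111.73.128.0 - 111.73.255.255)
Most specific is 111.73.128.0/17.

111.73.128.0/17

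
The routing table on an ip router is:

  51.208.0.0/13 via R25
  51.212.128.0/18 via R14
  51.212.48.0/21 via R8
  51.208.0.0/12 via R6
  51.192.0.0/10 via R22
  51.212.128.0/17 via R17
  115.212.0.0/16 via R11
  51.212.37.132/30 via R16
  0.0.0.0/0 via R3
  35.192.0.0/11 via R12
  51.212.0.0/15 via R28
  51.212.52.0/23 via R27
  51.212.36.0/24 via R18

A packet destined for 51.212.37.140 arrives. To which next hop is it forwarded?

R28

Routes whose prefix contains 51.212.37.140:
  0.0.0.0/0 (default, matches everything) -> R3
  51.192.0.0/10 (51.192.0.0 - 51.255.255.255) -> R22
  51.208.0.0/12 (51.208.0.0 - 51.223.255.255) -> R6
  51.208.0.0/13 (51.208.0.0 - 51.215.255.255) -> R25
  51.212.0.0/15 (51.212.0.0 - 51.213.255.255) -> R28
More-specific entries that do NOT match:
  51.212.37.132/30 (51.212.37.132 - 51.212.37.135) does not contain 51.212.37.140
  51.212.36.0/24 (51.212.36.0 - 51.212.36.255) does not contain 51.212.37.140
  51.212.52.0/23 (51.212.52.0 - 51.212.53.255) does not contain 51.212.37.140
  51.212.48.0/21 (51.212.48.0 - 51.212.55.255) does not contain 51.212.37.140
  51.212.128.0/18 (51.212.128.0 - 51.212.191.255) does not contain 51.212.37.140
  51.212.128.0/17 (51.212.128.0 - 51.212.255.255) does not contain 51.212.37.140
  115.212.0.0/16 (115.212.0.0 - 115.212.255.255) does not contain 51.212.37.140
Longest matching prefix is /15 -> next hop R28.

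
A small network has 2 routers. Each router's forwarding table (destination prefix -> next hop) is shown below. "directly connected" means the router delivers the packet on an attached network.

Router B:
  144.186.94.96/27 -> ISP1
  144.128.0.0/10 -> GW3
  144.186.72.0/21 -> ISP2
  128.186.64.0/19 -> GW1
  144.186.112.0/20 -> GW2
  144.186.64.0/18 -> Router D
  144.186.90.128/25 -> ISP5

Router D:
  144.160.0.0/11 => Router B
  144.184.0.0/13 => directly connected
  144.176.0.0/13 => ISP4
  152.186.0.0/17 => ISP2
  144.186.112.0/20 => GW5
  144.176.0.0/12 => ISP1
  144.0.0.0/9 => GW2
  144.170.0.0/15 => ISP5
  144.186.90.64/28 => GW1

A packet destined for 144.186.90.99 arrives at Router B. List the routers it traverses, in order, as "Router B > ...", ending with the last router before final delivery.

Router B > Router D

At Router B: longest match for 144.186.90.99 is 144.186.64.0/18 -> Router D
At Router D: longest match for 144.186.90.99 is 144.184.0.0/13 -> directly connected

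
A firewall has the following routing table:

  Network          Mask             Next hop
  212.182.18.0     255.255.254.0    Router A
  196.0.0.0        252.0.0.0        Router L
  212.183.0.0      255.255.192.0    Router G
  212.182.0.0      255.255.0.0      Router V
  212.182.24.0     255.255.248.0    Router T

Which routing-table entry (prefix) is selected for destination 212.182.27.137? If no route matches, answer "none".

Entries matching 212.182.27.137:
  212.182.0.0/16 (212.182.0.0 - 212.182.255.255)
  212.182.24.0/21 (212.182.24.0 - 212.182.31.255)
Most specific is 212.182.24.0/21.

212.182.24.0/21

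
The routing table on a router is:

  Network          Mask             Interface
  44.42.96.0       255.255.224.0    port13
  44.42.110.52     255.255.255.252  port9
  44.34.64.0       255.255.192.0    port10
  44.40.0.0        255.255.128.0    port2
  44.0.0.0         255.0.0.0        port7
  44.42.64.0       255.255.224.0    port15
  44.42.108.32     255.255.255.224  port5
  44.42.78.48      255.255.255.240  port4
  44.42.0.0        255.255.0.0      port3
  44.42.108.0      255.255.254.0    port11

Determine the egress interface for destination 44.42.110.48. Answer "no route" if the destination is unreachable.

Routes whose prefix contains 44.42.110.48:
  44.0.0.0/8 (44.0.0.0 - 44.255.255.255) -> port7
  44.42.0.0/16 (44.42.0.0 - 44.42.255.255) -> port3
  44.42.96.0/19 (44.42.96.0 - 44.42.127.255) -> port13
More-specific entries that do NOT match:
  44.42.110.52/30 (44.42.110.52 - 44.42.110.55) does not contain 44.42.110.48
  44.42.78.48/28 (44.42.78.48 - 44.42.78.63) does not contain 44.42.110.48
  44.42.108.32/27 (44.42.108.32 - 44.42.108.63) does not contain 44.42.110.48
  44.42.108.0/23 (44.42.108.0 - 44.42.109.255) does not contain 44.42.110.48
Longest matching prefix is /19 -> interface port13.

port13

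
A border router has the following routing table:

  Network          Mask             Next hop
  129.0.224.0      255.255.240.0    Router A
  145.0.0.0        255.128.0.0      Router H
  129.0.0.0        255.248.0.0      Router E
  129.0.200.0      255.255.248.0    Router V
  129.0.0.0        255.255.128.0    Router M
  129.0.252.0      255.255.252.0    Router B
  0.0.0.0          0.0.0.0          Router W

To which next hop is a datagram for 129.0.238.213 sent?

Router A

Routes whose prefix contains 129.0.238.213:
  0.0.0.0/0 (default, matches everything) -> Router W
  129.0.0.0/13 (129.0.0.0 - 129.7.255.255) -> Router E
  129.0.224.0/20 (129.0.224.0 - 129.0.239.255) -> Router A
More-specific entries that do NOT match:
  129.0.252.0/22 (129.0.252.0 - 129.0.255.255) does not contain 129.0.238.213
  129.0.200.0/21 (129.0.200.0 - 129.0.207.255) does not contain 129.0.238.213
Longest matching prefix is /20 -> next hop Router A.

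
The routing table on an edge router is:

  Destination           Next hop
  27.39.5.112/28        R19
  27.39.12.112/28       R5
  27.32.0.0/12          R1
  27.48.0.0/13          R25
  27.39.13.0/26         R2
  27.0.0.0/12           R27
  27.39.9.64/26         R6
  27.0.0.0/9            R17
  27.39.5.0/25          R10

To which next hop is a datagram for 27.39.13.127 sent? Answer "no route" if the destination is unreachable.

R1

Routes whose prefix contains 27.39.13.127:
  27.0.0.0/9 (27.0.0.0 - 27.127.255.255) -> R17
  27.32.0.0/12 (27.32.0.0 - 27.47.255.255) -> R1
More-specific entries that do NOT match:
  27.39.5.112/28 (27.39.5.112 - 27.39.5.127) does not contain 27.39.13.127
  27.39.12.112/28 (27.39.12.112 - 27.39.12.127) does not contain 27.39.13.127
  27.39.13.0/26 (27.39.13.0 - 27.39.13.63) does not contain 27.39.13.127
  27.39.9.64/26 (27.39.9.64 - 27.39.9.127) does not contain 27.39.13.127
  27.39.5.0/25 (27.39.5.0 - 27.39.5.127) does not contain 27.39.13.127
  27.48.0.0/13 (27.48.0.0 - 27.55.255.255) does not contain 27.39.13.127
Longest matching prefix is /12 -> next hop R1.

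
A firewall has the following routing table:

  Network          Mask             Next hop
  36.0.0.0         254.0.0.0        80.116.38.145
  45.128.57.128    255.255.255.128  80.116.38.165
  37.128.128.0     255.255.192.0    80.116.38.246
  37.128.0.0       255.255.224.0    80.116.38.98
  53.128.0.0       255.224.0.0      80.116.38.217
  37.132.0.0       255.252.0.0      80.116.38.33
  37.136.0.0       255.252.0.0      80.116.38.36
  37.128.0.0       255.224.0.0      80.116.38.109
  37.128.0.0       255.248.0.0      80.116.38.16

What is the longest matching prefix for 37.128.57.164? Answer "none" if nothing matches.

37.128.0.0/13

Entries matching 37.128.57.164:
  36.0.0.0/7 (36.0.0.0 - 37.255.255.255)
  37.128.0.0/11 (37.128.0.0 - 37.159.255.255)
  37.128.0.0/13 (37.128.0.0 - 37.135.255.255)
Most specific is 37.128.0.0/13.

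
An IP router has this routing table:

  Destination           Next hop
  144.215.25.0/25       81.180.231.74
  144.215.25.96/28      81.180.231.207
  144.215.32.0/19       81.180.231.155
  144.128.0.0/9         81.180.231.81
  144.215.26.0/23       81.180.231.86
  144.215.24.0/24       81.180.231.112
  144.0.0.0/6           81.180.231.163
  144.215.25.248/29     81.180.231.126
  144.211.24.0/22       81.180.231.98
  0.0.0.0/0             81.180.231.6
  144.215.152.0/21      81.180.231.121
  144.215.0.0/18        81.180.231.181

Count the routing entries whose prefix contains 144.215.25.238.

4

Prefixes containing 144.215.25.238:
  0.0.0.0/0 (default, matches everything)
  144.0.0.0/6 (144.0.0.0 - 147.255.255.255)
  144.128.0.0/9 (144.128.0.0 - 144.255.255.255)
  144.215.0.0/18 (144.215.0.0 - 144.215.63.255)
Total matching entries: 4.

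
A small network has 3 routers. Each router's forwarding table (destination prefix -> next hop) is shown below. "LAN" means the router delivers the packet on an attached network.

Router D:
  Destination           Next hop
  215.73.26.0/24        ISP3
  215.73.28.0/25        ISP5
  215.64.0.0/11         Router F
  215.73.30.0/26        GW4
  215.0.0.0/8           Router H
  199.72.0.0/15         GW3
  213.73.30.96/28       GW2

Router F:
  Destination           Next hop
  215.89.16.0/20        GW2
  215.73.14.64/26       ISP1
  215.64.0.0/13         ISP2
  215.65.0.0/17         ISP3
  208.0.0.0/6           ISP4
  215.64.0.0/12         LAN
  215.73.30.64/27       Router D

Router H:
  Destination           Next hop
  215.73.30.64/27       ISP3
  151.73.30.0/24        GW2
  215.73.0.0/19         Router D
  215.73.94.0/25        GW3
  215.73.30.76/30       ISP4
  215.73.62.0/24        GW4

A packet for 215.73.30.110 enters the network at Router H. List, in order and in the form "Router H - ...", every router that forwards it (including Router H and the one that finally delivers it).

Router H - Router D - Router F

At Router H: longest match for 215.73.30.110 is 215.73.0.0/19 -> Router D
At Router D: longest match for 215.73.30.110 is 215.64.0.0/11 -> Router F
At Router F: longest match for 215.73.30.110 is 215.64.0.0/12 -> LAN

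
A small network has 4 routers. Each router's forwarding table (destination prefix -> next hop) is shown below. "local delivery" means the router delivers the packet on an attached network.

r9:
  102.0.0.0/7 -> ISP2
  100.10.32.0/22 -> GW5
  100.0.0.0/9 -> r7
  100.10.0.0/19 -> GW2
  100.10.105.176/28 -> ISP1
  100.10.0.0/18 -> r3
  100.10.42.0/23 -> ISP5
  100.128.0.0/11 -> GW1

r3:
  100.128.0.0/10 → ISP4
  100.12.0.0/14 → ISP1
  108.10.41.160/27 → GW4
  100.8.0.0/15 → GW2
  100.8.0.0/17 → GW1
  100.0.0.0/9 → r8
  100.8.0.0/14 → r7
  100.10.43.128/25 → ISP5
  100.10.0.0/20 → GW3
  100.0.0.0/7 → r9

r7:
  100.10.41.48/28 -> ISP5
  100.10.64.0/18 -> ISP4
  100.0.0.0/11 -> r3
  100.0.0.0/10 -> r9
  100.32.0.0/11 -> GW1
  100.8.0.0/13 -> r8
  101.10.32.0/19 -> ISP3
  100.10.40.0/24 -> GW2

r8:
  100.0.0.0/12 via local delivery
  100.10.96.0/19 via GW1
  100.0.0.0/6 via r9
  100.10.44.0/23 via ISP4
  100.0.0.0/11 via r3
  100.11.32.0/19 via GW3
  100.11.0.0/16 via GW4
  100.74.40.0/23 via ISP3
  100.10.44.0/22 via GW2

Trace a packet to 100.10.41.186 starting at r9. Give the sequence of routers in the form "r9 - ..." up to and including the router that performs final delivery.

r9 - r3 - r7 - r8

At r9: longest match for 100.10.41.186 is 100.10.0.0/18 -> r3
At r3: longest match for 100.10.41.186 is 100.8.0.0/14 -> r7
At r7: longest match for 100.10.41.186 is 100.8.0.0/13 -> r8
At r8: longest match for 100.10.41.186 is 100.0.0.0/12 -> local delivery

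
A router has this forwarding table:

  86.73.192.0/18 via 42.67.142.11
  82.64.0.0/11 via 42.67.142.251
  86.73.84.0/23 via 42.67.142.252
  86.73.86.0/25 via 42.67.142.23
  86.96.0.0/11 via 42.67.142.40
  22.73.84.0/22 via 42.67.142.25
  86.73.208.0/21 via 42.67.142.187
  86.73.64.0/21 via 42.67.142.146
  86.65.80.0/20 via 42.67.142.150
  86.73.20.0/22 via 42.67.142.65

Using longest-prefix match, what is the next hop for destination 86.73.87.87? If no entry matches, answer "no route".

No entry's prefix contains 86.73.87.87; there is no default route.

no route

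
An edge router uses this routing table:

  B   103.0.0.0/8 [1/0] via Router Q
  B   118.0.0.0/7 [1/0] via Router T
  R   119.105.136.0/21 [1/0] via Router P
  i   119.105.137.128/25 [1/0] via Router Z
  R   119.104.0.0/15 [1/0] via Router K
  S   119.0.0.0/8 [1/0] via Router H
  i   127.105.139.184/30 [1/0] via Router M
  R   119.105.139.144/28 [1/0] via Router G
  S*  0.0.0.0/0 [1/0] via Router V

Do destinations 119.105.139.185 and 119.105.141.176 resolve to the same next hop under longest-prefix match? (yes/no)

yes

119.105.139.185: longest match 119.105.136.0/21 -> Router P
119.105.141.176: longest match 119.105.136.0/21 -> Router P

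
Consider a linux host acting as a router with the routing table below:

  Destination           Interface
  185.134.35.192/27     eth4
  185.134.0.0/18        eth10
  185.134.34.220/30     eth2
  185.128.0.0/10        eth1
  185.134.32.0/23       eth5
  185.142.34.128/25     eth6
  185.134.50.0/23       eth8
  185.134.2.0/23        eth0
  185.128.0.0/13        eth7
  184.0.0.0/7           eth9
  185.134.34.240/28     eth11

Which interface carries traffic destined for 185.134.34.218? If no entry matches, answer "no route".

Routes whose prefix contains 185.134.34.218:
  184.0.0.0/7 (184.0.0.0 - 185.255.255.255) -> eth9
  185.128.0.0/10 (185.128.0.0 - 185.191.255.255) -> eth1
  185.128.0.0/13 (185.128.0.0 - 185.135.255.255) -> eth7
  185.134.0.0/18 (185.134.0.0 - 185.134.63.255) -> eth10
More-specific entries that do NOT match:
  185.134.34.220/30 (185.134.34.220 - 185.134.34.223) does not contain 185.134.34.218
  185.134.34.240/28 (185.134.34.240 - 185.134.34.255) does not contain 185.134.34.218
  185.134.35.192/27 (185.134.35.192 - 185.134.35.223) does not contain 185.134.34.218
  185.142.34.128/25 (185.142.34.128 - 185.142.34.255) does not contain 185.134.34.218
  185.134.32.0/23 (185.134.32.0 - 185.134.33.255) does not contain 185.134.34.218
  185.134.50.0/23 (185.134.50.0 - 185.134.51.255) does not contain 185.134.34.218
  185.134.2.0/23 (185.134.2.0 - 185.134.3.255) does not contain 185.134.34.218
Longest matching prefix is /18 -> interface eth10.

eth10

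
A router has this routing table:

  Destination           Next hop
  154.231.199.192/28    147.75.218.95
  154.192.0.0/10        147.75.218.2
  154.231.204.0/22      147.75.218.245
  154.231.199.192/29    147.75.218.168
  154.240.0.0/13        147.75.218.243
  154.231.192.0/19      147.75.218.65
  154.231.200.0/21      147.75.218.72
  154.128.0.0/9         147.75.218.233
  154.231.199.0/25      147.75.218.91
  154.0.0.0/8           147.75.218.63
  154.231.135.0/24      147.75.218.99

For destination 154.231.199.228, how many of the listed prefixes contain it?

4

Prefixes containing 154.231.199.228:
  154.0.0.0/8 (154.0.0.0 - 154.255.255.255)
  154.128.0.0/9 (154.128.0.0 - 154.255.255.255)
  154.192.0.0/10 (154.192.0.0 - 154.255.255.255)
  154.231.192.0/19 (154.231.192.0 - 154.231.223.255)
Total matching entries: 4.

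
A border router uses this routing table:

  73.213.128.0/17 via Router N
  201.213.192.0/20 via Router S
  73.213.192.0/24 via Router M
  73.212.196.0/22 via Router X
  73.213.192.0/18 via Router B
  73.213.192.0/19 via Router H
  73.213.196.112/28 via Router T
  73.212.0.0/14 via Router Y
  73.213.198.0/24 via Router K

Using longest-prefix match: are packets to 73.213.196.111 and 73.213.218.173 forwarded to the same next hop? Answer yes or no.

73.213.196.111: longest match 73.213.192.0/19 -> Router H
73.213.218.173: longest match 73.213.192.0/19 -> Router H

yes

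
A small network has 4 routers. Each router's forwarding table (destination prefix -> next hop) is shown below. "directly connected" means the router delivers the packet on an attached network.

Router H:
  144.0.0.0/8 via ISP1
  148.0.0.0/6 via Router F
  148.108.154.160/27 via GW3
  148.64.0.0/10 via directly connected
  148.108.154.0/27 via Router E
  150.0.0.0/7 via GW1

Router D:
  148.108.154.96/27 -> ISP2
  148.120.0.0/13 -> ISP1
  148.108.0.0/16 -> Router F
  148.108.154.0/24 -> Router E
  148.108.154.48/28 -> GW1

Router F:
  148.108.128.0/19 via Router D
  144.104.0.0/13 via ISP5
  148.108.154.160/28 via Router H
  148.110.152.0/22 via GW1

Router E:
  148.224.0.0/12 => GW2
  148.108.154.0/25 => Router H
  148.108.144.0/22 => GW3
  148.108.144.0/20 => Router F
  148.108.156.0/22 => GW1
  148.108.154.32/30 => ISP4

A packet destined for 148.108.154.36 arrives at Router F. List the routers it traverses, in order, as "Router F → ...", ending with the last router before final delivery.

Router F → Router D → Router E → Router H

At Router F: longest match for 148.108.154.36 is 148.108.128.0/19 -> Router D
At Router D: longest match for 148.108.154.36 is 148.108.154.0/24 -> Router E
At Router E: longest match for 148.108.154.36 is 148.108.154.0/25 -> Router H
At Router H: longest match for 148.108.154.36 is 148.64.0.0/10 -> directly connected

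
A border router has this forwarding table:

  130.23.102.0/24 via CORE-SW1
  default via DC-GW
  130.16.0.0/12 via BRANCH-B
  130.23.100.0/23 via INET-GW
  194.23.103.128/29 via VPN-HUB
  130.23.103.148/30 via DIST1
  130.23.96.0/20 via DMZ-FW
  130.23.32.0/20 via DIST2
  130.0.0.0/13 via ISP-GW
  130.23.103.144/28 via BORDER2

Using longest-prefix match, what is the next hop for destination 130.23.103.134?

Routes whose prefix contains 130.23.103.134:
  0.0.0.0/0 (default, matches everything) -> DC-GW
  130.16.0.0/12 (130.16.0.0 - 130.31.255.255) -> BRANCH-B
  130.23.96.0/20 (130.23.96.0 - 130.23.111.255) -> DMZ-FW
More-specific entries that do NOT match:
  130.23.103.148/30 (130.23.103.148 - 130.23.103.151) does not contain 130.23.103.134
  194.23.103.128/29 (194.23.103.128 - 194.23.103.135) does not contain 130.23.103.134
  130.23.103.144/28 (130.23.103.144 - 130.23.103.159) does not contain 130.23.103.134
  130.23.102.0/24 (130.23.102.0 - 130.23.102.255) does not contain 130.23.103.134
  130.23.100.0/23 (130.23.100.0 - 130.23.101.255) does not contain 130.23.103.134
Longest matching prefix is /20 -> next hop DMZ-FW.

DMZ-FW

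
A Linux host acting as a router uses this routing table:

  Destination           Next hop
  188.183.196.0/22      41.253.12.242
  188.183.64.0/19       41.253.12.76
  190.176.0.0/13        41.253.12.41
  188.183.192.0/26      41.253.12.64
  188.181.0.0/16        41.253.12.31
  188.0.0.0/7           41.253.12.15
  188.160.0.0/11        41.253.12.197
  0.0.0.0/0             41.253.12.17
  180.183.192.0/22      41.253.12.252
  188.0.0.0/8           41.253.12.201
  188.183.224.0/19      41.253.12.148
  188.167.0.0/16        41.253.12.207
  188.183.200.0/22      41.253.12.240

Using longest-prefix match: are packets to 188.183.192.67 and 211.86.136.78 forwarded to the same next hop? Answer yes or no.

no

188.183.192.67: longest match 188.160.0.0/11 -> 41.253.12.197
211.86.136.78: longest match 0.0.0.0/0 -> 41.253.12.17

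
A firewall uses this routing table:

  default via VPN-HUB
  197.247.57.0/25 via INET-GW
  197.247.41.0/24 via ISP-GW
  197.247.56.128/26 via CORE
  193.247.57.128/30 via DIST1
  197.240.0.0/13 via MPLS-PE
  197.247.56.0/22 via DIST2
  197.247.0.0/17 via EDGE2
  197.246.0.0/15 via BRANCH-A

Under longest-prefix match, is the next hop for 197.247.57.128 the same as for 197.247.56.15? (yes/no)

197.247.57.128: longest match 197.247.56.0/22 -> DIST2
197.247.56.15: longest match 197.247.56.0/22 -> DIST2

yes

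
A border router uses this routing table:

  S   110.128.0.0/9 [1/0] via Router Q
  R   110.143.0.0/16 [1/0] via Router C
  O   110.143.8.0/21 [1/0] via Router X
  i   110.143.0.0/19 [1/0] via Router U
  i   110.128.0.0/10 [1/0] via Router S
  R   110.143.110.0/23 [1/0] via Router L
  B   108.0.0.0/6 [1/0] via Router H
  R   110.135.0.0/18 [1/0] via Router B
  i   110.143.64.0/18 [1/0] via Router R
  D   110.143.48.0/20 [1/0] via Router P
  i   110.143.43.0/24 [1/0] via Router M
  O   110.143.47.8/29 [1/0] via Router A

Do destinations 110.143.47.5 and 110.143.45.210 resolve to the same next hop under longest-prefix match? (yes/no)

110.143.47.5: longest match 110.143.0.0/16 -> Router C
110.143.45.210: longest match 110.143.0.0/16 -> Router C

yes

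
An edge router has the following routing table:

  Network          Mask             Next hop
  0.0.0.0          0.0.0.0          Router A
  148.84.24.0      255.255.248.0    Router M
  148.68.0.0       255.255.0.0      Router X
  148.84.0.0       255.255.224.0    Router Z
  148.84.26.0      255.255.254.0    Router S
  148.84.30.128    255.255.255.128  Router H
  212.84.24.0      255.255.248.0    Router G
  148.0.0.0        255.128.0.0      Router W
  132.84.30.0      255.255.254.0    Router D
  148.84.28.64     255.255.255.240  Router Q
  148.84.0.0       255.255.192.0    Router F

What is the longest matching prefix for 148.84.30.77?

148.84.24.0/21

Entries matching 148.84.30.77:
  0.0.0.0/0 (default, matches everything)
  148.0.0.0/9 (148.0.0.0 - 148.127.255.255)
  148.84.0.0/18 (148.84.0.0 - 148.84.63.255)
  148.84.0.0/19 (148.84.0.0 - 148.84.31.255)
  148.84.24.0/21 (148.84.24.0 - 148.84.31.255)
Most specific is 148.84.24.0/21.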